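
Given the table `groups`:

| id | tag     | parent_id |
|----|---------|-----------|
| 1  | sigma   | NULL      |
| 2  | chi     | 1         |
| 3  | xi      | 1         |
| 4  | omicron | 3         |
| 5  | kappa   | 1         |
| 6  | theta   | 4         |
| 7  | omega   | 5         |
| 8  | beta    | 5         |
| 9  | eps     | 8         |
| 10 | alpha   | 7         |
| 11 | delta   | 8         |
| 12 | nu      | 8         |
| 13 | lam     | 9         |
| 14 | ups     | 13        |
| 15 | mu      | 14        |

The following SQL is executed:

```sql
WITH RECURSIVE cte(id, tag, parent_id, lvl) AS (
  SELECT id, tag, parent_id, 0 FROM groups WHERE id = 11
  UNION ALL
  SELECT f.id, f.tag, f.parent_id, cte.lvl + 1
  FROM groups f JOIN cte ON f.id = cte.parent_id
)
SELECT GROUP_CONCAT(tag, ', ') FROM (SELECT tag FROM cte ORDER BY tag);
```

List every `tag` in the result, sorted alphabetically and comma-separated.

beta, delta, kappa, sigma

Base: id=11 (delta), parent_id=8, lvl 0.
Iteration 1: join on id=8 -> beta (id 8, parent_id=5, lvl 1).
Iteration 2: join on id=5 -> kappa (id 5, parent_id=1, lvl 2).
Iteration 3: join on id=1 -> sigma (id 1, parent_id=NULL, lvl 3).
Iteration 4: parent_id is NULL; no match; recursion stops.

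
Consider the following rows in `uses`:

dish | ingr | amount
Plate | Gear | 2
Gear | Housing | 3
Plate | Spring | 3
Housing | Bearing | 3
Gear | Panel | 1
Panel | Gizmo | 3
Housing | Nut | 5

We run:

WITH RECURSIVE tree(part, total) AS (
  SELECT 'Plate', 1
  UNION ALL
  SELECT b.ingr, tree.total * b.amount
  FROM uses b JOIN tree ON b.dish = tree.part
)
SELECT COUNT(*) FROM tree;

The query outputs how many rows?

Base: (Plate, total=1).
Iteration 1: components of {Plate} -> Gear = 1*2 = 2, Spring = 1*3 = 3.
Iteration 2: components of {Gear,Spring} -> Housing = 2*3 = 6, Panel = 2*1 = 2.
Iteration 3: components of {Housing,Panel} -> Bearing = 6*3 = 18, Gizmo = 2*3 = 6, Nut = 6*5 = 30.
Iteration 4: no further components; recursion stops.
Total rows emitted: 8.

8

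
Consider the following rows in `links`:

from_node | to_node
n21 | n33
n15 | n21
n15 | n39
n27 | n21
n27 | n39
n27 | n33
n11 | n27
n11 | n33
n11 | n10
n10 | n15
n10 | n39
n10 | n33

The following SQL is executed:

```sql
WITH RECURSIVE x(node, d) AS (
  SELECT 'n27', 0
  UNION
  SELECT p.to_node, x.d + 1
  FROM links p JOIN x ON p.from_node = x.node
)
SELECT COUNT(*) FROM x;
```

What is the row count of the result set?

5

Base: (n27, d=0).
Iteration 1: edges from {n27} -> (n21, d=1), (n33, d=1), (n39, d=1).
Iteration 2: edges from {n21,n33,n39} -> (n33, d=2).
Iteration 3: no outgoing edges from {n33}; recursion stops.
Total rows emitted: 5.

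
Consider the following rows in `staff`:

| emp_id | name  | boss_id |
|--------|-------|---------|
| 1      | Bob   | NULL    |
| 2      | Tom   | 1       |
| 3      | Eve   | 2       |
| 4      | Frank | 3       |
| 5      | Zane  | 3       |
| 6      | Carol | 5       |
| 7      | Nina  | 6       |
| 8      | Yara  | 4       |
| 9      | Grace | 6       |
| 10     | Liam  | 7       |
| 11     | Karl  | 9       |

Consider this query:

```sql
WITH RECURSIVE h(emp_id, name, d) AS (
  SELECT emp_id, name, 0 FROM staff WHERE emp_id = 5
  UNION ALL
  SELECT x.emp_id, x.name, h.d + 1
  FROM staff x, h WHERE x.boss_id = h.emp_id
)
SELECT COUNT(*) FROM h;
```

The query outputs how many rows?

Base: emp_id=5 (Zane) at d 0.
Iteration 1: rows with boss_id in {5} -> Carol (id 6, d 1).
Iteration 2: rows with boss_id in {6} -> Nina (id 7, d 2), Grace (id 9, d 2).
Iteration 3: rows with boss_id in {7,9} -> Liam (id 10, d 3), Karl (id 11, d 3).
Iteration 4: no rows with boss_id in {10,11}; recursion stops.
Total rows emitted: 6.

6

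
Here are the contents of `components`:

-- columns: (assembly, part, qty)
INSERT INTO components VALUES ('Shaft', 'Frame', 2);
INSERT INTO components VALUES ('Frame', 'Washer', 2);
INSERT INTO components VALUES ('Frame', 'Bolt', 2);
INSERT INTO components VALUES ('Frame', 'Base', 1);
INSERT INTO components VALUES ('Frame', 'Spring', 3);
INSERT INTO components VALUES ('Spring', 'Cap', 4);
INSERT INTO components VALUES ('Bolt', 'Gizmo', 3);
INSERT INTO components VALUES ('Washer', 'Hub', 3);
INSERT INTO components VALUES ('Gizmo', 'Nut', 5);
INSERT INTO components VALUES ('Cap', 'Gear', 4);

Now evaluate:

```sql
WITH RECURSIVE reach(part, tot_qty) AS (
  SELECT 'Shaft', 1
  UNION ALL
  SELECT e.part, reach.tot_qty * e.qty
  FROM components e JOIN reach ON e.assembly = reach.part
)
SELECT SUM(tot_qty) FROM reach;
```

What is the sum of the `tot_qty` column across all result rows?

223

Base: (Shaft, tot_qty=1).
Iteration 1: components of {Shaft} -> Frame = 1*2 = 2.
Iteration 2: components of {Frame} -> Base = 2*1 = 2, Bolt = 2*2 = 4, Spring = 2*3 = 6, Washer = 2*2 = 4.
Iteration 3: components of {Base,Bolt,Spring,Washer} -> Cap = 6*4 = 24, Gizmo = 4*3 = 12, Hub = 4*3 = 12.
Iteration 4: components of {Cap,Gizmo,Hub} -> Gear = 24*4 = 96, Nut = 12*5 = 60.
Iteration 5: no further components; recursion stops.
SUM(tot_qty) = 1 + 2 + 4 + 4 + 2 + 6 + 12 + 12 + 24 + 60 + 96 = 223.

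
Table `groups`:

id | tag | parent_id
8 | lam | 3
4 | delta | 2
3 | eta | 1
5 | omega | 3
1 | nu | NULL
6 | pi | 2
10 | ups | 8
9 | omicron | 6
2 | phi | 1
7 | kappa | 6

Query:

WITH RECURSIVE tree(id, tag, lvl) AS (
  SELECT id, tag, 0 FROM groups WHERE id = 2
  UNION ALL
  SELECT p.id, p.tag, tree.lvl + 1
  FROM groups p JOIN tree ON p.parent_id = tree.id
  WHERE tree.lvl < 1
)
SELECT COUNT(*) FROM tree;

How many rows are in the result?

3

Base: id=2 (phi) at lvl 0.
Iteration 1: rows with parent_id in {2} -> delta (id 4, lvl 1), pi (id 6, lvl 1).
Iteration 2: lvl < 1 fails for all current rows; recursion stops.
Total rows emitted: 3.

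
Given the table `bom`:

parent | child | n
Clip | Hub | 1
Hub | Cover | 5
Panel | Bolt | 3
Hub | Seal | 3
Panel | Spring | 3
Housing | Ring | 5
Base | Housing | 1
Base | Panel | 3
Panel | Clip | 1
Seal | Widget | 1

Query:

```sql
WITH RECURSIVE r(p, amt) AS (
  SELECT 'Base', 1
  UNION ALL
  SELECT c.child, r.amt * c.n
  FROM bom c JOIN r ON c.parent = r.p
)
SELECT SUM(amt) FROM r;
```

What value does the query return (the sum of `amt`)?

Base: (Base, amt=1).
Iteration 1: components of {Base} -> Housing = 1*1 = 1, Panel = 1*3 = 3.
Iteration 2: components of {Housing,Panel} -> Bolt = 3*3 = 9, Clip = 3*1 = 3, Ring = 1*5 = 5, Spring = 3*3 = 9.
Iteration 3: components of {Bolt,Clip,Ring,Spring} -> Hub = 3*1 = 3.
Iteration 4: components of {Hub} -> Cover = 3*5 = 15, Seal = 3*3 = 9.
Iteration 5: components of {Cover,Seal} -> Widget = 9*1 = 9.
Iteration 6: no further components; recursion stops.
SUM(amt) = 1 + 3 + 1 + 9 + 3 + 9 + 5 + 3 + 9 + 15 + 9 = 67.

67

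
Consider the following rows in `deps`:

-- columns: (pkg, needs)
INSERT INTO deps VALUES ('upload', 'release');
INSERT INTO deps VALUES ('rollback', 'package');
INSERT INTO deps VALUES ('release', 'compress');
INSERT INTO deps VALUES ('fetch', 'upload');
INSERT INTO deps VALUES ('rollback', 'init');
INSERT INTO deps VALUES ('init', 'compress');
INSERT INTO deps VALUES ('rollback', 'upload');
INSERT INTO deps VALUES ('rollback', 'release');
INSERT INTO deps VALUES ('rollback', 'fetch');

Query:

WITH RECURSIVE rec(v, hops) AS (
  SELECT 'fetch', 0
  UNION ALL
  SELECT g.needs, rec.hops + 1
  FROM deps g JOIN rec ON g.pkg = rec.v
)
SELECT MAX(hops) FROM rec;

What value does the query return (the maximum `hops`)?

Base: (fetch, hops=0).
Iteration 1: edges from {fetch} -> (upload, hops=1).
Iteration 2: edges from {upload} -> (release, hops=2).
Iteration 3: edges from {release} -> (compress, hops=3).
Iteration 4: no outgoing edges from {compress}; recursion stops.
hops values: 0, 1, 2, 3; the maximum is 3.

3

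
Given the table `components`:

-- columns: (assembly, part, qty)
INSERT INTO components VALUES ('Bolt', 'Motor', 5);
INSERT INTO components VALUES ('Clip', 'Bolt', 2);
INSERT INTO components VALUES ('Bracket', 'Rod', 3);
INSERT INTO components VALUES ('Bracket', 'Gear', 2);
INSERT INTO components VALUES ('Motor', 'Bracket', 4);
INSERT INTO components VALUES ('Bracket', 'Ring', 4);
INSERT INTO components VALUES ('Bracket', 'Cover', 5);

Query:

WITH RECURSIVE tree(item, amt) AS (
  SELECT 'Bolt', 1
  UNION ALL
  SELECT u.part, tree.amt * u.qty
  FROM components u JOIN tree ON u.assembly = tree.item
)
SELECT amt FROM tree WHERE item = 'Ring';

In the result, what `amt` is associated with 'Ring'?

Base: (Bolt, amt=1).
Iteration 1: components of {Bolt} -> Motor = 1*5 = 5.
Iteration 2: components of {Motor} -> Bracket = 5*4 = 20.
Iteration 3: components of {Bracket} -> Cover = 20*5 = 100, Gear = 20*2 = 40, Ring = 20*4 = 80, Rod = 20*3 = 60.
Iteration 4: no further components; recursion stops.

80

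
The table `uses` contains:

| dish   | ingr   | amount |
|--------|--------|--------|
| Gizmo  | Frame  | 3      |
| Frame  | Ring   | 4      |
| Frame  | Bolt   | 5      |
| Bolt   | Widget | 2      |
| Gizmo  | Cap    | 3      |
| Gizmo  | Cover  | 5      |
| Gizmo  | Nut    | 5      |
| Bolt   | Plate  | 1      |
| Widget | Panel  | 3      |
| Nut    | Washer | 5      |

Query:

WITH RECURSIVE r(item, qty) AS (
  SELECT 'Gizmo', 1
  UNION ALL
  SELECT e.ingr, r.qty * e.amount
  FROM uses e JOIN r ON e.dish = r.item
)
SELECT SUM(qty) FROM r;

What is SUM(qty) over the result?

Base: (Gizmo, qty=1).
Iteration 1: components of {Gizmo} -> Cap = 1*3 = 3, Cover = 1*5 = 5, Frame = 1*3 = 3, Nut = 1*5 = 5.
Iteration 2: components of {Cap,Cover,Frame,Nut} -> Bolt = 3*5 = 15, Ring = 3*4 = 12, Washer = 5*5 = 25.
Iteration 3: components of {Bolt,Ring,Washer} -> Plate = 15*1 = 15, Widget = 15*2 = 30.
Iteration 4: components of {Plate,Widget} -> Panel = 30*3 = 90.
Iteration 5: no further components; recursion stops.
SUM(qty) = 1 + 3 + 5 + 5 + 3 + 12 + 15 + 25 + 30 + 15 + 90 = 204.

204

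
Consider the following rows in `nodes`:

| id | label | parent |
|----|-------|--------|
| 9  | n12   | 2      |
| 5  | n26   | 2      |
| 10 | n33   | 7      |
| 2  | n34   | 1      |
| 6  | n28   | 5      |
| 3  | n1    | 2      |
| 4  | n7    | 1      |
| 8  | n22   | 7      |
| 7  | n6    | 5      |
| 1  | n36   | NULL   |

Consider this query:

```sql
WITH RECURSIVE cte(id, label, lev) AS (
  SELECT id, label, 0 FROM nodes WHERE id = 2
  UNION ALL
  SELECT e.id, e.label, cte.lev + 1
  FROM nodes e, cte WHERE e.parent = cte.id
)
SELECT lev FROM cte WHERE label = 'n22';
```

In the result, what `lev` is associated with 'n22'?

Base: id=2 (n34) at lev 0.
Iteration 1: rows with parent in {2} -> n1 (id 3, lev 1), n26 (id 5, lev 1), n12 (id 9, lev 1).
Iteration 2: rows with parent in {3,5,9} -> n28 (id 6, lev 2), n6 (id 7, lev 2).
Iteration 3: rows with parent in {6,7} -> n22 (id 8, lev 3), n33 (id 10, lev 3).
Iteration 4: no rows with parent in {8,10}; recursion stops.

3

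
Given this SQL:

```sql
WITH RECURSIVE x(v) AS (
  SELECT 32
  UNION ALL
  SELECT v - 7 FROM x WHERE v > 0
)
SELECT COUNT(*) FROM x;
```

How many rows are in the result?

6

Base: v=32.
Iteration 1: 32 > 0 holds -> v = 32 - 7 = 25.
Iteration 2: 25 > 0 holds -> v = 25 - 7 = 18.
Iteration 3: 18 > 0 holds -> v = 18 - 7 = 11.
Iteration 4: 11 > 0 holds -> v = 11 - 7 = 4.
Iteration 5: 4 > 0 holds -> v = 4 - 7 = -3.
Iteration 6: -3 > 0 fails; recursion stops.
Total rows emitted: 6.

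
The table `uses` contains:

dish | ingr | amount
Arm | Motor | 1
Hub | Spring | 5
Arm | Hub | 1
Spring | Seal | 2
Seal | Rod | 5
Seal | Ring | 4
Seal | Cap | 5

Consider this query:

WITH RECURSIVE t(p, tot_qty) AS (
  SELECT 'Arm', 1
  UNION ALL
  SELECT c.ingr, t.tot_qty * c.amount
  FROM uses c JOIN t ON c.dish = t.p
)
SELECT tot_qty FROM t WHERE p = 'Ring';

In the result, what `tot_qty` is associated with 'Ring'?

Base: (Arm, tot_qty=1).
Iteration 1: components of {Arm} -> Hub = 1*1 = 1, Motor = 1*1 = 1.
Iteration 2: components of {Hub,Motor} -> Spring = 1*5 = 5.
Iteration 3: components of {Spring} -> Seal = 5*2 = 10.
Iteration 4: components of {Seal} -> Cap = 10*5 = 50, Ring = 10*4 = 40, Rod = 10*5 = 50.
Iteration 5: no further components; recursion stops.

40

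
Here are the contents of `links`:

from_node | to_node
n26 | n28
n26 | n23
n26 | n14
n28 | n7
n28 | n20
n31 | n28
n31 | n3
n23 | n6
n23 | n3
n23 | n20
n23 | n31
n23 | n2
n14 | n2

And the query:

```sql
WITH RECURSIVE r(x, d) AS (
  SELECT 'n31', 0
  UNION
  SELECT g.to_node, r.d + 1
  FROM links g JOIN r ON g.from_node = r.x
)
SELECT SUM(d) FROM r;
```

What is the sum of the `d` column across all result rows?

6

Base: (n31, d=0).
Iteration 1: edges from {n31} -> (n28, d=1), (n3, d=1).
Iteration 2: edges from {n28,n3} -> (n20, d=2), (n7, d=2).
Iteration 3: no outgoing edges from {n20,n7}; recursion stops.
SUM(d) = 0 + 1 + 1 + 2 + 2 = 6.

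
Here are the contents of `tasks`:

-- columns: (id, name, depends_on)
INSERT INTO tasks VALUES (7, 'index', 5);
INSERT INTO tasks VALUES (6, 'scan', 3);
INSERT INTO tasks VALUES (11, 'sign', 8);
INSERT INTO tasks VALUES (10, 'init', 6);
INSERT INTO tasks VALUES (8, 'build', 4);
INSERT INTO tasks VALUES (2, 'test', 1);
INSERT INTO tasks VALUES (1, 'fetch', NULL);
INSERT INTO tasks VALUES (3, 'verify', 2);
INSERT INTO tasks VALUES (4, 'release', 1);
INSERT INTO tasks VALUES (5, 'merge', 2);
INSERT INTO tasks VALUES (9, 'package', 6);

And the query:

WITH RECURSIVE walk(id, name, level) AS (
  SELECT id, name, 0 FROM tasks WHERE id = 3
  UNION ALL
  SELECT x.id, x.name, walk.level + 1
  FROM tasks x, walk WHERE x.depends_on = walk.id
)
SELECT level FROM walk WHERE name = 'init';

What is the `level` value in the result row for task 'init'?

Base: id=3 (verify) at level 0.
Iteration 1: rows with depends_on in {3} -> scan (id 6, level 1).
Iteration 2: rows with depends_on in {6} -> package (id 9, level 2), init (id 10, level 2).
Iteration 3: no rows with depends_on in {9,10}; recursion stops.

2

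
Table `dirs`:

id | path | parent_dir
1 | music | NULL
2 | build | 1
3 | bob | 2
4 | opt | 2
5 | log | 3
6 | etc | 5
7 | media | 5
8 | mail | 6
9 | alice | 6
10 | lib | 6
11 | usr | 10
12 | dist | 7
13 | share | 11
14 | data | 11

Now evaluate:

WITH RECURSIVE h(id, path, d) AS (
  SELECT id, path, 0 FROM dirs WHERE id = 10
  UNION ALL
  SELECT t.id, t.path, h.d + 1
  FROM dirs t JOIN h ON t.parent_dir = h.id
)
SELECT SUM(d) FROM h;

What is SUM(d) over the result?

Base: id=10 (lib) at d 0.
Iteration 1: rows with parent_dir in {10} -> usr (id 11, d 1).
Iteration 2: rows with parent_dir in {11} -> share (id 13, d 2), data (id 14, d 2).
Iteration 3: no rows with parent_dir in {13,14}; recursion stops.
SUM(d) = 0 + 1 + 2 + 2 = 5.

5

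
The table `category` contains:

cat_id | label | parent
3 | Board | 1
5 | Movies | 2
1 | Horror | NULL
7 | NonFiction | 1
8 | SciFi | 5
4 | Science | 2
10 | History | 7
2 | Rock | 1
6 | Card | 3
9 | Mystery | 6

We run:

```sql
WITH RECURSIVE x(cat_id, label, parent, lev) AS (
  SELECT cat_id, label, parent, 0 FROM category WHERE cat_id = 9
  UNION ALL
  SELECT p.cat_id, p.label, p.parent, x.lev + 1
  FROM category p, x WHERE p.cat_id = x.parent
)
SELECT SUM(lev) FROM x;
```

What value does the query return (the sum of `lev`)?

Base: cat_id=9 (Mystery), parent=6, lev 0.
Iteration 1: join on cat_id=6 -> Card (id 6, parent=3, lev 1).
Iteration 2: join on cat_id=3 -> Board (id 3, parent=1, lev 2).
Iteration 3: join on cat_id=1 -> Horror (id 1, parent=NULL, lev 3).
Iteration 4: parent is NULL; no match; recursion stops.
SUM(lev) = 0 + 1 + 2 + 3 = 6.

6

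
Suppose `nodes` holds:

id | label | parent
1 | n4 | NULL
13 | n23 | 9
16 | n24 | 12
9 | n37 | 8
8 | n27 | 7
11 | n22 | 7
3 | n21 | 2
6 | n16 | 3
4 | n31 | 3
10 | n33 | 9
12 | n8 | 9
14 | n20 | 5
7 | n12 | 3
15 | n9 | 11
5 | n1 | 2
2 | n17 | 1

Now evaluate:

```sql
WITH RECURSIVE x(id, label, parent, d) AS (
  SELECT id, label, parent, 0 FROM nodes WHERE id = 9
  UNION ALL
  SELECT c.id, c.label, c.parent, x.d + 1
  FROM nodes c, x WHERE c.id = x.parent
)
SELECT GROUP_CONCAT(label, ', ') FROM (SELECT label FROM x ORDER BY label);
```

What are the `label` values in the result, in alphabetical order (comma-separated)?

Base: id=9 (n37), parent=8, d 0.
Iteration 1: join on id=8 -> n27 (id 8, parent=7, d 1).
Iteration 2: join on id=7 -> n12 (id 7, parent=3, d 2).
Iteration 3: join on id=3 -> n21 (id 3, parent=2, d 3).
Iteration 4: join on id=2 -> n17 (id 2, parent=1, d 4).
Iteration 5: join on id=1 -> n4 (id 1, parent=NULL, d 5).
Iteration 6: parent is NULL; no match; recursion stops.

n12, n17, n21, n27, n37, n4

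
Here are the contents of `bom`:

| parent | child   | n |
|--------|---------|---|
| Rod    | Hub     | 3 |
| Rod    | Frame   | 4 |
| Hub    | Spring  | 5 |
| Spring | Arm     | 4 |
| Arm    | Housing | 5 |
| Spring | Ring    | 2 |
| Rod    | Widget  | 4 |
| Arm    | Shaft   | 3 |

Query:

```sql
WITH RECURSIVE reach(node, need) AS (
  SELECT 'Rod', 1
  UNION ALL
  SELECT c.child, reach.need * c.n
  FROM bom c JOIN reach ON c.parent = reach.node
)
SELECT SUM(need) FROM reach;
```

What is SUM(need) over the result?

Base: (Rod, need=1).
Iteration 1: components of {Rod} -> Frame = 1*4 = 4, Hub = 1*3 = 3, Widget = 1*4 = 4.
Iteration 2: components of {Frame,Hub,Widget} -> Spring = 3*5 = 15.
Iteration 3: components of {Spring} -> Arm = 15*4 = 60, Ring = 15*2 = 30.
Iteration 4: components of {Arm,Ring} -> Housing = 60*5 = 300, Shaft = 60*3 = 180.
Iteration 5: no further components; recursion stops.
SUM(need) = 1 + 3 + 4 + 4 + 15 + 60 + 30 + 300 + 180 = 597.

597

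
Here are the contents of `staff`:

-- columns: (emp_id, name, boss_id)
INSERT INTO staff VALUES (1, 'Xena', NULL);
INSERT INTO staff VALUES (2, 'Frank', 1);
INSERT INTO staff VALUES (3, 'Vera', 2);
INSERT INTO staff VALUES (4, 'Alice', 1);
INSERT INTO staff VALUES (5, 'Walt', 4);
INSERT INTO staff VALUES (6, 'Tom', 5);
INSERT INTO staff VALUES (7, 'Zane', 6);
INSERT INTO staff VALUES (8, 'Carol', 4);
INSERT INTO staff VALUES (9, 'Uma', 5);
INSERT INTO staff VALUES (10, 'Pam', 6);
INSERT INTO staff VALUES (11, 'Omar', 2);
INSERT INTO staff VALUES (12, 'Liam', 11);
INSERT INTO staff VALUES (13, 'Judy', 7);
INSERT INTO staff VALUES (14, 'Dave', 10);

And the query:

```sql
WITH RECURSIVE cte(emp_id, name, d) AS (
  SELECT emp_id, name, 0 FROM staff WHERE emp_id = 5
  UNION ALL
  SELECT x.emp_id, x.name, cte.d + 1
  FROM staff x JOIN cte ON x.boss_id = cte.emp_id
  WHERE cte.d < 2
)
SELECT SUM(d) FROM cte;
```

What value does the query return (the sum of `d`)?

6

Base: emp_id=5 (Walt) at d 0.
Iteration 1: rows with boss_id in {5} -> Tom (id 6, d 1), Uma (id 9, d 1).
Iteration 2: rows with boss_id in {6,9} -> Zane (id 7, d 2), Pam (id 10, d 2).
Iteration 3: d < 2 fails for all current rows; recursion stops.
SUM(d) = 0 + 1 + 1 + 2 + 2 = 6.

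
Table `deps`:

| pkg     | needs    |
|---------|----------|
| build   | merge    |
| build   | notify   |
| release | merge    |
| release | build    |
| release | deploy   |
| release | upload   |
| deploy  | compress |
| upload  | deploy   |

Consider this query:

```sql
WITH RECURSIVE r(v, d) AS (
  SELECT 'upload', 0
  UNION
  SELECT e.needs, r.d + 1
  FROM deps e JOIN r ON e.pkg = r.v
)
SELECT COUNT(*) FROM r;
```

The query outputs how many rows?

Base: (upload, d=0).
Iteration 1: edges from {upload} -> (deploy, d=1).
Iteration 2: edges from {deploy} -> (compress, d=2).
Iteration 3: no outgoing edges from {compress}; recursion stops.
Total rows emitted: 3.

3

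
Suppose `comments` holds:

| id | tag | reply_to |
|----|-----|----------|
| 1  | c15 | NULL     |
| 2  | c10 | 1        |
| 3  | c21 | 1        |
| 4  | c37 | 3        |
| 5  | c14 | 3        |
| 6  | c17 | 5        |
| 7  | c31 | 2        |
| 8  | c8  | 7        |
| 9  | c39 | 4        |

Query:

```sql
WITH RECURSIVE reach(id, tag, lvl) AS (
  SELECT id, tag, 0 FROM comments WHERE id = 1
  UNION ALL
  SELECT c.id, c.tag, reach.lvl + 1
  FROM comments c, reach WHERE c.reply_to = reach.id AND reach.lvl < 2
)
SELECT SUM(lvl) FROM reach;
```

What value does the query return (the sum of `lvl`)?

Base: id=1 (c15) at lvl 0.
Iteration 1: rows with reply_to in {1} -> c10 (id 2, lvl 1), c21 (id 3, lvl 1).
Iteration 2: rows with reply_to in {2,3} -> c37 (id 4, lvl 2), c14 (id 5, lvl 2), c31 (id 7, lvl 2).
Iteration 3: lvl < 2 fails for all current rows; recursion stops.
SUM(lvl) = 0 + 1 + 1 + 2 + 2 + 2 = 8.

8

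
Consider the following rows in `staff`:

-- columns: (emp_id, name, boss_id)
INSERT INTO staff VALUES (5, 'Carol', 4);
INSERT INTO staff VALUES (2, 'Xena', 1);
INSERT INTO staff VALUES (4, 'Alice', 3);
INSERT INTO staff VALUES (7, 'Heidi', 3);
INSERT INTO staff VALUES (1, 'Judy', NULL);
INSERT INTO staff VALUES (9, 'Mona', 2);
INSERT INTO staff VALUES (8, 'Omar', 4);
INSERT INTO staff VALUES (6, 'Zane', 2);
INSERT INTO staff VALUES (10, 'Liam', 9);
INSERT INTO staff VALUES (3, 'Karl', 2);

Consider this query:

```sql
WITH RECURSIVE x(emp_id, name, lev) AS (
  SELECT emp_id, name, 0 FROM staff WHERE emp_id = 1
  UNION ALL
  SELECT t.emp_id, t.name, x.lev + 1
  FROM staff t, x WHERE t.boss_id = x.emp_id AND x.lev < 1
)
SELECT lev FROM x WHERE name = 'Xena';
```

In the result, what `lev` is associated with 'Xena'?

1

Base: emp_id=1 (Judy) at lev 0.
Iteration 1: rows with boss_id in {1} -> Xena (id 2, lev 1).
Iteration 2: lev < 1 fails for all current rows; recursion stops.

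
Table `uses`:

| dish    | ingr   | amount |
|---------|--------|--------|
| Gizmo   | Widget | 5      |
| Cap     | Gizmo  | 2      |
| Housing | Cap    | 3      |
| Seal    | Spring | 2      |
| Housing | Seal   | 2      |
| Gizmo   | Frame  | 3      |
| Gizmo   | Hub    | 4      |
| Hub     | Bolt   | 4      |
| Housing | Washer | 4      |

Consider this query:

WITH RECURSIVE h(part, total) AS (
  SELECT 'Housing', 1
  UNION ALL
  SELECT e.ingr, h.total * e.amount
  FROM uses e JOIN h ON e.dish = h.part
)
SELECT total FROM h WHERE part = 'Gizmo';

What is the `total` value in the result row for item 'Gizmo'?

6

Base: (Housing, total=1).
Iteration 1: components of {Housing} -> Cap = 1*3 = 3, Seal = 1*2 = 2, Washer = 1*4 = 4.
Iteration 2: components of {Cap,Seal,Washer} -> Gizmo = 3*2 = 6, Spring = 2*2 = 4.
Iteration 3: components of {Gizmo,Spring} -> Frame = 6*3 = 18, Hub = 6*4 = 24, Widget = 6*5 = 30.
Iteration 4: components of {Frame,Hub,Widget} -> Bolt = 24*4 = 96.
Iteration 5: no further components; recursion stops.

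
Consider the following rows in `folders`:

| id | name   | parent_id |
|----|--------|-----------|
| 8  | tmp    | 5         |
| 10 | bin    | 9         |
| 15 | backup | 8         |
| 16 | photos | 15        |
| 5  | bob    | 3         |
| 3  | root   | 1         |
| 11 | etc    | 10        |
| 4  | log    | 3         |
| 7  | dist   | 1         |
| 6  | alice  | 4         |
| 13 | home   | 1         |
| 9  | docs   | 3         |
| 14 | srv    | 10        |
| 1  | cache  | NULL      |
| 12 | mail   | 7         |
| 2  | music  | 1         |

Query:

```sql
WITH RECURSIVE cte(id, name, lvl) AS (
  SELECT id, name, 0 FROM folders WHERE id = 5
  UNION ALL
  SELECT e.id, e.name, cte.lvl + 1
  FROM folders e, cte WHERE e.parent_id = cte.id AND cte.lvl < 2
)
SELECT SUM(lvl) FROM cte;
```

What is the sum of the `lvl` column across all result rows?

3

Base: id=5 (bob) at lvl 0.
Iteration 1: rows with parent_id in {5} -> tmp (id 8, lvl 1).
Iteration 2: rows with parent_id in {8} -> backup (id 15, lvl 2).
Iteration 3: lvl < 2 fails for all current rows; recursion stops.
SUM(lvl) = 0 + 1 + 2 = 3.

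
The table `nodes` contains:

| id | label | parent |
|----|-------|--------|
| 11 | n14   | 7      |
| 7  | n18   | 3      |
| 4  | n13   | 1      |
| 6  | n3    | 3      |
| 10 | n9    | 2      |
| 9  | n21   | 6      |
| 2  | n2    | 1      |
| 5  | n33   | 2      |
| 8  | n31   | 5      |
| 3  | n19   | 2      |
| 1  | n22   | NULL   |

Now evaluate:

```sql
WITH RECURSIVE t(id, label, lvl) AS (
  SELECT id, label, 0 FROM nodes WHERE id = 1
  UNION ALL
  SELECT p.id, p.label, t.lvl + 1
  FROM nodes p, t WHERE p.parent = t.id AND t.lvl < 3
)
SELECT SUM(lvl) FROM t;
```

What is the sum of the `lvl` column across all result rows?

Base: id=1 (n22) at lvl 0.
Iteration 1: rows with parent in {1} -> n2 (id 2, lvl 1), n13 (id 4, lvl 1).
Iteration 2: rows with parent in {2,4} -> n19 (id 3, lvl 2), n33 (id 5, lvl 2), n9 (id 10, lvl 2).
Iteration 3: rows with parent in {3,5,10} -> n3 (id 6, lvl 3), n18 (id 7, lvl 3), n31 (id 8, lvl 3).
Iteration 4: lvl < 3 fails for all current rows; recursion stops.
SUM(lvl) = 0 + 1 + 1 + 2 + 2 + 2 + 3 + 3 + 3 = 17.

17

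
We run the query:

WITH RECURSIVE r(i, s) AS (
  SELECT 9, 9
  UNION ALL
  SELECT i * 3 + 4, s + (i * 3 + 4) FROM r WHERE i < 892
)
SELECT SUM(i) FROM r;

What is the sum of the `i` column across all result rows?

Base: i=9, s=9.
Iteration 1: 9 < 892 holds -> i = 9 * 3 + 4 = 31, s = 9 + 31 = 40.
Iteration 2: 31 < 892 holds -> i = 31 * 3 + 4 = 97, s = 40 + 97 = 137.
Iteration 3: 97 < 892 holds -> i = 97 * 3 + 4 = 295, s = 137 + 295 = 432.
Iteration 4: 295 < 892 holds -> i = 295 * 3 + 4 = 889, s = 432 + 889 = 1321.
Iteration 5: 889 < 892 holds -> i = 889 * 3 + 4 = 2671, s = 1321 + 2671 = 3992.
Iteration 6: 2671 < 892 fails; recursion stops.
SUM(i) = 9 + 31 + 97 + 295 + 889 + 2671 = 3992.

3992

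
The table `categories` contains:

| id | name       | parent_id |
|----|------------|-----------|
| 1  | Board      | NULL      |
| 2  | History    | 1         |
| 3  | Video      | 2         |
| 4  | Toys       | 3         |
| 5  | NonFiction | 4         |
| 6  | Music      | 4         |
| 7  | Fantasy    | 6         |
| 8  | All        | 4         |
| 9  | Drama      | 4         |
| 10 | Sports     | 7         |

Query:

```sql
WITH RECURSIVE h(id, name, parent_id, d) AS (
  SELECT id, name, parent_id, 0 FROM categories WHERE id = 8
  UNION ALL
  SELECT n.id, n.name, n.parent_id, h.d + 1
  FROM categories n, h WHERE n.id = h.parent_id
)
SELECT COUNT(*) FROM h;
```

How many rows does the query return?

5

Base: id=8 (All), parent_id=4, d 0.
Iteration 1: join on id=4 -> Toys (id 4, parent_id=3, d 1).
Iteration 2: join on id=3 -> Video (id 3, parent_id=2, d 2).
Iteration 3: join on id=2 -> History (id 2, parent_id=1, d 3).
Iteration 4: join on id=1 -> Board (id 1, parent_id=NULL, d 4).
Iteration 5: parent_id is NULL; no match; recursion stops.
Total rows emitted: 5.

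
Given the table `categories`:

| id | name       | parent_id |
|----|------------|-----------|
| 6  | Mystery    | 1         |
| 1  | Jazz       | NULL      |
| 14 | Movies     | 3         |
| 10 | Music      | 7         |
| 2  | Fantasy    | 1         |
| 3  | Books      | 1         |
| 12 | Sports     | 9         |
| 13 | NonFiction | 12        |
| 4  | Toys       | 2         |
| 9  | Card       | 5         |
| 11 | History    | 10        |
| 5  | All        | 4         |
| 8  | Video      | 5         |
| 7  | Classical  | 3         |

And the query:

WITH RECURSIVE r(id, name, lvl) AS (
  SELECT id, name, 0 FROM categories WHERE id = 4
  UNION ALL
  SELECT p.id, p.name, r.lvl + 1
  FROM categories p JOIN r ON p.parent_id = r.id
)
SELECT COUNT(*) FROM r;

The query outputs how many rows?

Base: id=4 (Toys) at lvl 0.
Iteration 1: rows with parent_id in {4} -> All (id 5, lvl 1).
Iteration 2: rows with parent_id in {5} -> Video (id 8, lvl 2), Card (id 9, lvl 2).
Iteration 3: rows with parent_id in {8,9} -> Sports (id 12, lvl 3).
Iteration 4: rows with parent_id in {12} -> NonFiction (id 13, lvl 4).
Iteration 5: no rows with parent_id in {13}; recursion stops.
Total rows emitted: 6.

6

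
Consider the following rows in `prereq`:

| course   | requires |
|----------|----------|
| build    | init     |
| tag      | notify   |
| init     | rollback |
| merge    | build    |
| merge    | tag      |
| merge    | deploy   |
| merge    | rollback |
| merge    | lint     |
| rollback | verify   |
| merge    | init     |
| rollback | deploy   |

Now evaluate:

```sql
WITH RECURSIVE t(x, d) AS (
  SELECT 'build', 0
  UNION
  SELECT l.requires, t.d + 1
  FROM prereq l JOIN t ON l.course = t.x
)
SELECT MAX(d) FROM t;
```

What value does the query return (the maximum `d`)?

3

Base: (build, d=0).
Iteration 1: edges from {build} -> (init, d=1).
Iteration 2: edges from {init} -> (rollback, d=2).
Iteration 3: edges from {rollback} -> (deploy, d=3), (verify, d=3).
Iteration 4: no outgoing edges from {deploy,verify}; recursion stops.
d values: 0, 1, 2, 3, 3; the maximum is 3.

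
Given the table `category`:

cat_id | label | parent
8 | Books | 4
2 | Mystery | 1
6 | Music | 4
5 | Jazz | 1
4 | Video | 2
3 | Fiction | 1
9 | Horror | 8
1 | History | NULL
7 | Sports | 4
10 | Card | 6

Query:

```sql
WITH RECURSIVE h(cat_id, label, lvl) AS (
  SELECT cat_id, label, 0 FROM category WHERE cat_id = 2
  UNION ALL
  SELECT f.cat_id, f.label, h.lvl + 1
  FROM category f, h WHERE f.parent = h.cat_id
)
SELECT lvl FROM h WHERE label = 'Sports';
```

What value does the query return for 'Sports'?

2

Base: cat_id=2 (Mystery) at lvl 0.
Iteration 1: rows with parent in {2} -> Video (id 4, lvl 1).
Iteration 2: rows with parent in {4} -> Music (id 6, lvl 2), Sports (id 7, lvl 2), Books (id 8, lvl 2).
Iteration 3: rows with parent in {6,7,8} -> Horror (id 9, lvl 3), Card (id 10, lvl 3).
Iteration 4: no rows with parent in {9,10}; recursion stops.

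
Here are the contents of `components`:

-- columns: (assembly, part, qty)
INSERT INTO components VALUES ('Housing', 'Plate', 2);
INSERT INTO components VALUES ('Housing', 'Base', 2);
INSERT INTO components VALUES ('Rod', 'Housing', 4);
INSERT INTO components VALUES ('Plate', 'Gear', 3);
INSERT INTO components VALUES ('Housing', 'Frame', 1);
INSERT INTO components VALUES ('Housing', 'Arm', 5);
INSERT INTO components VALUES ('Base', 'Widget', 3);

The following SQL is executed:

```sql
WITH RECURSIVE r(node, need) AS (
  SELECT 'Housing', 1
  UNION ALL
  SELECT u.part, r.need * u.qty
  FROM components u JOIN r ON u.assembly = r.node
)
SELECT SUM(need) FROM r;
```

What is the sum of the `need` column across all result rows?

Base: (Housing, need=1).
Iteration 1: components of {Housing} -> Arm = 1*5 = 5, Base = 1*2 = 2, Frame = 1*1 = 1, Plate = 1*2 = 2.
Iteration 2: components of {Arm,Base,Frame,Plate} -> Gear = 2*3 = 6, Widget = 2*3 = 6.
Iteration 3: no further components; recursion stops.
SUM(need) = 1 + 2 + 2 + 1 + 5 + 6 + 6 = 23.

23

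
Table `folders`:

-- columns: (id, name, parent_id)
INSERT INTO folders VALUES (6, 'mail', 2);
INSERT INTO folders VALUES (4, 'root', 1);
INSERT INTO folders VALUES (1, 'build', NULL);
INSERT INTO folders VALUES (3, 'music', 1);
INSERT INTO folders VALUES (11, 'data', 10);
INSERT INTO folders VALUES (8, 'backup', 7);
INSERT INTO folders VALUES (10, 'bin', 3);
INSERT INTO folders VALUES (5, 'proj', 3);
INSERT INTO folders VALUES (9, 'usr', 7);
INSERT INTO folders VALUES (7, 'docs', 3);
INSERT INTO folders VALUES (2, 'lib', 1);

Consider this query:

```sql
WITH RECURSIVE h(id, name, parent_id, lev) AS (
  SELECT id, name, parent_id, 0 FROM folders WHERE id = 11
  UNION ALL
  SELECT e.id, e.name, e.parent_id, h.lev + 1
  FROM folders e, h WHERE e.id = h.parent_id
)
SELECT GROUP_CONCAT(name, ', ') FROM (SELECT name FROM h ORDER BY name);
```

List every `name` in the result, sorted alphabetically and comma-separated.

Base: id=11 (data), parent_id=10, lev 0.
Iteration 1: join on id=10 -> bin (id 10, parent_id=3, lev 1).
Iteration 2: join on id=3 -> music (id 3, parent_id=1, lev 2).
Iteration 3: join on id=1 -> build (id 1, parent_id=NULL, lev 3).
Iteration 4: parent_id is NULL; no match; recursion stops.

bin, build, data, music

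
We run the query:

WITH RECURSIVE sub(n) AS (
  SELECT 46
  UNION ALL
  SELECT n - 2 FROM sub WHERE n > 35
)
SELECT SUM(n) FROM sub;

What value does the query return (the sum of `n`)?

280

Base: n=46.
Iteration 1: 46 > 35 holds -> n = 46 - 2 = 44.
Iteration 2: 44 > 35 holds -> n = 44 - 2 = 42.
Iteration 3: 42 > 35 holds -> n = 42 - 2 = 40.
Iteration 4: 40 > 35 holds -> n = 40 - 2 = 38.
Iteration 5: 38 > 35 holds -> n = 38 - 2 = 36.
Iteration 6: 36 > 35 holds -> n = 36 - 2 = 34.
Iteration 7: 34 > 35 fails; recursion stops.
SUM(n) = 46 + 44 + 42 + 40 + 38 + 36 + 34 = 280.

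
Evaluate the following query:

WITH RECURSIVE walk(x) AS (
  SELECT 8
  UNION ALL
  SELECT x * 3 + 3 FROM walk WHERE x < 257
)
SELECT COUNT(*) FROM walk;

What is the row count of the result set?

5

Base: x=8.
Iteration 1: 8 < 257 holds -> x = 8 * 3 + 3 = 27.
Iteration 2: 27 < 257 holds -> x = 27 * 3 + 3 = 84.
Iteration 3: 84 < 257 holds -> x = 84 * 3 + 3 = 255.
Iteration 4: 255 < 257 holds -> x = 255 * 3 + 3 = 768.
Iteration 5: 768 < 257 fails; recursion stops.
Total rows emitted: 5.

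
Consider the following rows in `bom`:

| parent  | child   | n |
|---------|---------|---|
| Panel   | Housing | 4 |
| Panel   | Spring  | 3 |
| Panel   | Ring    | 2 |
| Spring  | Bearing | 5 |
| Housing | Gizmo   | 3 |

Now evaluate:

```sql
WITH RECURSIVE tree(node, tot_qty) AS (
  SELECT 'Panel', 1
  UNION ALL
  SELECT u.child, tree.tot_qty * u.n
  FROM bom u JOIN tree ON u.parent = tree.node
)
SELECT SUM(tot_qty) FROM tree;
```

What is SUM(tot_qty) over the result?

Base: (Panel, tot_qty=1).
Iteration 1: components of {Panel} -> Housing = 1*4 = 4, Ring = 1*2 = 2, Spring = 1*3 = 3.
Iteration 2: components of {Housing,Ring,Spring} -> Bearing = 3*5 = 15, Gizmo = 4*3 = 12.
Iteration 3: no further components; recursion stops.
SUM(tot_qty) = 1 + 2 + 4 + 3 + 12 + 15 = 37.

37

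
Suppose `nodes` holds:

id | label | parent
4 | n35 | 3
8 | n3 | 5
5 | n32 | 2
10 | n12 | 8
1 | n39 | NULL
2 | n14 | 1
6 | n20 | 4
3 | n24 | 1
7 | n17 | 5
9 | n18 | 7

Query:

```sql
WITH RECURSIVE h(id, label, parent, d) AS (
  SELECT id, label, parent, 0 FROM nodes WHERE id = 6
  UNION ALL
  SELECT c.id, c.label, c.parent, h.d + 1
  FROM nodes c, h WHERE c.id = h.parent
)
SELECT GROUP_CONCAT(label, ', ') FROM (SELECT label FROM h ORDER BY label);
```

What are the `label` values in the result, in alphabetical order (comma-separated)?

n20, n24, n35, n39

Base: id=6 (n20), parent=4, d 0.
Iteration 1: join on id=4 -> n35 (id 4, parent=3, d 1).
Iteration 2: join on id=3 -> n24 (id 3, parent=1, d 2).
Iteration 3: join on id=1 -> n39 (id 1, parent=NULL, d 3).
Iteration 4: parent is NULL; no match; recursion stops.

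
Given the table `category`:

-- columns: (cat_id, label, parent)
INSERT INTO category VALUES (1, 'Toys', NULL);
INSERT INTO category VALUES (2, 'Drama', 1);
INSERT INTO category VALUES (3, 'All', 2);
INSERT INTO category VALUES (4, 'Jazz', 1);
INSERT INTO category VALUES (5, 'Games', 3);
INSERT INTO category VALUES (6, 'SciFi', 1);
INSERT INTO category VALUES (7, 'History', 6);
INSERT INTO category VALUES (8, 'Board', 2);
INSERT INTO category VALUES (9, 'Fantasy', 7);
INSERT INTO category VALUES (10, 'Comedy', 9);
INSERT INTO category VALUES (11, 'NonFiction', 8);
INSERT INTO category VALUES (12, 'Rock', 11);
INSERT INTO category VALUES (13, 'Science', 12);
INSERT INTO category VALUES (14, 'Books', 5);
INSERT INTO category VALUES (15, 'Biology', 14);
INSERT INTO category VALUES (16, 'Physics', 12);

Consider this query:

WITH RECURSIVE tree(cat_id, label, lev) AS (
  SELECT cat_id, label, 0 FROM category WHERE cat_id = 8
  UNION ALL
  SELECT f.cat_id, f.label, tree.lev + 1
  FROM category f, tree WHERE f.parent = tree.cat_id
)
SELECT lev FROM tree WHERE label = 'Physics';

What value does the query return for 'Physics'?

Base: cat_id=8 (Board) at lev 0.
Iteration 1: rows with parent in {8} -> NonFiction (id 11, lev 1).
Iteration 2: rows with parent in {11} -> Rock (id 12, lev 2).
Iteration 3: rows with parent in {12} -> Science (id 13, lev 3), Physics (id 16, lev 3).
Iteration 4: no rows with parent in {13,16}; recursion stops.

3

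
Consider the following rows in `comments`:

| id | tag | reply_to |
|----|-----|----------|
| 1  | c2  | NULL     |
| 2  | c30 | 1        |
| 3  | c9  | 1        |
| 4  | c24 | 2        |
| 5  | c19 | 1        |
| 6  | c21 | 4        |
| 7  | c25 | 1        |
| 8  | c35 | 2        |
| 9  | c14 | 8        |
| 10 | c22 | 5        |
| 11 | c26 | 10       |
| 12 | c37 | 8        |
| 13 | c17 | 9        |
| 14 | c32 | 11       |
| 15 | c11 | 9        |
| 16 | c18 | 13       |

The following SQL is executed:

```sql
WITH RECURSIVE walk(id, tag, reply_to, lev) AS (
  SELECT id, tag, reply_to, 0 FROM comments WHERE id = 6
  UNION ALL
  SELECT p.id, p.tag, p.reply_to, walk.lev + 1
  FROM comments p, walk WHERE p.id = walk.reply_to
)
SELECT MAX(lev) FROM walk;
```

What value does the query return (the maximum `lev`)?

Base: id=6 (c21), reply_to=4, lev 0.
Iteration 1: join on id=4 -> c24 (id 4, reply_to=2, lev 1).
Iteration 2: join on id=2 -> c30 (id 2, reply_to=1, lev 2).
Iteration 3: join on id=1 -> c2 (id 1, reply_to=NULL, lev 3).
Iteration 4: reply_to is NULL; no match; recursion stops.
lev values: 0, 1, 2, 3; the maximum is 3.

3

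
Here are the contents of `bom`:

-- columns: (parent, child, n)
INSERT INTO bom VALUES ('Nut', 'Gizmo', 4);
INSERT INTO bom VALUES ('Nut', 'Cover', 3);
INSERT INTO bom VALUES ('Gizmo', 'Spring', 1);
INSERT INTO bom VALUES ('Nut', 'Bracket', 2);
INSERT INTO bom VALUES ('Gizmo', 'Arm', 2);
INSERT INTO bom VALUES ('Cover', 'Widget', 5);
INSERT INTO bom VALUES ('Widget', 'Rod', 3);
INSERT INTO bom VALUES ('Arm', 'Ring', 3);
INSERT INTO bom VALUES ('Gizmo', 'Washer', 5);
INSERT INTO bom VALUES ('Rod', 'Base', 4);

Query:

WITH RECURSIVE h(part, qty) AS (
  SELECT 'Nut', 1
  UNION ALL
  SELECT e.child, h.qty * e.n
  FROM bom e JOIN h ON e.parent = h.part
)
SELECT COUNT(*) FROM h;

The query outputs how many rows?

11

Base: (Nut, qty=1).
Iteration 1: components of {Nut} -> Bracket = 1*2 = 2, Cover = 1*3 = 3, Gizmo = 1*4 = 4.
Iteration 2: components of {Bracket,Cover,Gizmo} -> Arm = 4*2 = 8, Spring = 4*1 = 4, Washer = 4*5 = 20, Widget = 3*5 = 15.
Iteration 3: components of {Arm,Spring,Washer,Widget} -> Ring = 8*3 = 24, Rod = 15*3 = 45.
Iteration 4: components of {Ring,Rod} -> Base = 45*4 = 180.
Iteration 5: no further components; recursion stops.
Total rows emitted: 11.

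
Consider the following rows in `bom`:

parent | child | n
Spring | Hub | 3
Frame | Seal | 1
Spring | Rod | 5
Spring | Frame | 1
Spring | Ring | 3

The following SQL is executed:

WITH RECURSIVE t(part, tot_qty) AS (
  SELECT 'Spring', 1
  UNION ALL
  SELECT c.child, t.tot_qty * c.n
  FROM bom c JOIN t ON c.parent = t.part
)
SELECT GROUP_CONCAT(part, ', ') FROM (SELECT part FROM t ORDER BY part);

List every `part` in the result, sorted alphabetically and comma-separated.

Frame, Hub, Ring, Rod, Seal, Spring

Base: (Spring, tot_qty=1).
Iteration 1: components of {Spring} -> Frame = 1*1 = 1, Hub = 1*3 = 3, Ring = 1*3 = 3, Rod = 1*5 = 5.
Iteration 2: components of {Frame,Hub,Ring,Rod} -> Seal = 1*1 = 1.
Iteration 3: no further components; recursion stops.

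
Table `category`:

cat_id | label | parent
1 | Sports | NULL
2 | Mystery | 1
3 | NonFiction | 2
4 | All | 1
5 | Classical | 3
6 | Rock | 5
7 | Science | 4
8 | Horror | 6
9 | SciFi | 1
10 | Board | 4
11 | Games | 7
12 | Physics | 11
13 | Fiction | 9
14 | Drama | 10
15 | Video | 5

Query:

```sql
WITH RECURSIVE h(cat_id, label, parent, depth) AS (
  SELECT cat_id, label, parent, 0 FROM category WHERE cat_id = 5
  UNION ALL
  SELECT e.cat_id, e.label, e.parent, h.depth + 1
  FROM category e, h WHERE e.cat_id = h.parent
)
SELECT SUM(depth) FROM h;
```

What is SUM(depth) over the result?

6

Base: cat_id=5 (Classical), parent=3, depth 0.
Iteration 1: join on cat_id=3 -> NonFiction (id 3, parent=2, depth 1).
Iteration 2: join on cat_id=2 -> Mystery (id 2, parent=1, depth 2).
Iteration 3: join on cat_id=1 -> Sports (id 1, parent=NULL, depth 3).
Iteration 4: parent is NULL; no match; recursion stops.
SUM(depth) = 0 + 1 + 2 + 3 = 6.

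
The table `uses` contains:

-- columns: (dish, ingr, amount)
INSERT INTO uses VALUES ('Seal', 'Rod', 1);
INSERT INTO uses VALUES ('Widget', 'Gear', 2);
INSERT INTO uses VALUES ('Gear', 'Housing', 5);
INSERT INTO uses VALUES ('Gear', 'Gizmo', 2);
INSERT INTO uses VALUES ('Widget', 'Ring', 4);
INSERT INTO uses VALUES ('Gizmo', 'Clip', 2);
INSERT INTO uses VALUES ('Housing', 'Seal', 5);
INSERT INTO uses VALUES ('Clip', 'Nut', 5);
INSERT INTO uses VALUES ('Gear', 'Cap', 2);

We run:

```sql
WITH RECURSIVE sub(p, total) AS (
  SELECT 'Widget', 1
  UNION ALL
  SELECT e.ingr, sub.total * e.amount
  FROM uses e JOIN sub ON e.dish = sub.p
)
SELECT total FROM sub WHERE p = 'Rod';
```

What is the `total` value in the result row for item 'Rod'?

50

Base: (Widget, total=1).
Iteration 1: components of {Widget} -> Gear = 1*2 = 2, Ring = 1*4 = 4.
Iteration 2: components of {Gear,Ring} -> Cap = 2*2 = 4, Gizmo = 2*2 = 4, Housing = 2*5 = 10.
Iteration 3: components of {Cap,Gizmo,Housing} -> Clip = 4*2 = 8, Seal = 10*5 = 50.
Iteration 4: components of {Clip,Seal} -> Nut = 8*5 = 40, Rod = 50*1 = 50.
Iteration 5: no further components; recursion stops.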